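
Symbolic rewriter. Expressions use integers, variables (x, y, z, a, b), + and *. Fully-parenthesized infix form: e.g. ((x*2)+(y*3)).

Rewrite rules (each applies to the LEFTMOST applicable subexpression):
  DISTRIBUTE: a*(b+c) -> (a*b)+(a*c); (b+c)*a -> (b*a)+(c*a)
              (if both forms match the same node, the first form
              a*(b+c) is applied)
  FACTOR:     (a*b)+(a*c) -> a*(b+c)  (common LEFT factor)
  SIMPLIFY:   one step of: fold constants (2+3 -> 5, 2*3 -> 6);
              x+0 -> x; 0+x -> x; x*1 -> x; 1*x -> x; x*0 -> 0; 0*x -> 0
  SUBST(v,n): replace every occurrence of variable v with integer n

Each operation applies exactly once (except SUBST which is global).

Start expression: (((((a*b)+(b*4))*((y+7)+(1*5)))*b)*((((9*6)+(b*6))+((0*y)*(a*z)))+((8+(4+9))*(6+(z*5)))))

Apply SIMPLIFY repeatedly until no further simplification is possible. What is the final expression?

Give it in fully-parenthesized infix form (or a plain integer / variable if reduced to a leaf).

Start: (((((a*b)+(b*4))*((y+7)+(1*5)))*b)*((((9*6)+(b*6))+((0*y)*(a*z)))+((8+(4+9))*(6+(z*5)))))
Step 1: at LLRR: (1*5) -> 5; overall: (((((a*b)+(b*4))*((y+7)+(1*5)))*b)*((((9*6)+(b*6))+((0*y)*(a*z)))+((8+(4+9))*(6+(z*5))))) -> (((((a*b)+(b*4))*((y+7)+5))*b)*((((9*6)+(b*6))+((0*y)*(a*z)))+((8+(4+9))*(6+(z*5)))))
Step 2: at RLLL: (9*6) -> 54; overall: (((((a*b)+(b*4))*((y+7)+5))*b)*((((9*6)+(b*6))+((0*y)*(a*z)))+((8+(4+9))*(6+(z*5))))) -> (((((a*b)+(b*4))*((y+7)+5))*b)*(((54+(b*6))+((0*y)*(a*z)))+((8+(4+9))*(6+(z*5)))))
Step 3: at RLRL: (0*y) -> 0; overall: (((((a*b)+(b*4))*((y+7)+5))*b)*(((54+(b*6))+((0*y)*(a*z)))+((8+(4+9))*(6+(z*5))))) -> (((((a*b)+(b*4))*((y+7)+5))*b)*(((54+(b*6))+(0*(a*z)))+((8+(4+9))*(6+(z*5)))))
Step 4: at RLR: (0*(a*z)) -> 0; overall: (((((a*b)+(b*4))*((y+7)+5))*b)*(((54+(b*6))+(0*(a*z)))+((8+(4+9))*(6+(z*5))))) -> (((((a*b)+(b*4))*((y+7)+5))*b)*(((54+(b*6))+0)+((8+(4+9))*(6+(z*5)))))
Step 5: at RL: ((54+(b*6))+0) -> (54+(b*6)); overall: (((((a*b)+(b*4))*((y+7)+5))*b)*(((54+(b*6))+0)+((8+(4+9))*(6+(z*5))))) -> (((((a*b)+(b*4))*((y+7)+5))*b)*((54+(b*6))+((8+(4+9))*(6+(z*5)))))
Step 6: at RRLR: (4+9) -> 13; overall: (((((a*b)+(b*4))*((y+7)+5))*b)*((54+(b*6))+((8+(4+9))*(6+(z*5))))) -> (((((a*b)+(b*4))*((y+7)+5))*b)*((54+(b*6))+((8+13)*(6+(z*5)))))
Step 7: at RRL: (8+13) -> 21; overall: (((((a*b)+(b*4))*((y+7)+5))*b)*((54+(b*6))+((8+13)*(6+(z*5))))) -> (((((a*b)+(b*4))*((y+7)+5))*b)*((54+(b*6))+(21*(6+(z*5)))))
Fixed point: (((((a*b)+(b*4))*((y+7)+5))*b)*((54+(b*6))+(21*(6+(z*5)))))

Answer: (((((a*b)+(b*4))*((y+7)+5))*b)*((54+(b*6))+(21*(6+(z*5)))))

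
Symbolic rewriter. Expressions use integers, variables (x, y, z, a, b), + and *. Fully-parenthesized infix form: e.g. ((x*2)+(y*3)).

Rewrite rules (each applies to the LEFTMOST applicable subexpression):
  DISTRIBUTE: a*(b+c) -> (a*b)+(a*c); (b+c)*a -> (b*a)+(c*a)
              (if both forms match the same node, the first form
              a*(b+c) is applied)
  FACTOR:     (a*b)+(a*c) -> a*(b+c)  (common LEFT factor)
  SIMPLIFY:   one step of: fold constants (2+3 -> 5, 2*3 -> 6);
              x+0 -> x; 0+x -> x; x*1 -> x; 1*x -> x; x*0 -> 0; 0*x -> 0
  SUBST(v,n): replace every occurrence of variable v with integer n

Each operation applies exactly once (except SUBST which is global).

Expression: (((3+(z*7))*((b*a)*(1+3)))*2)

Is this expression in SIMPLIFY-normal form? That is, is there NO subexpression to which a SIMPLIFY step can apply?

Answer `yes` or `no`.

Answer: no

Derivation:
Expression: (((3+(z*7))*((b*a)*(1+3)))*2)
Scanning for simplifiable subexpressions (pre-order)...
  at root: (((3+(z*7))*((b*a)*(1+3)))*2) (not simplifiable)
  at L: ((3+(z*7))*((b*a)*(1+3))) (not simplifiable)
  at LL: (3+(z*7)) (not simplifiable)
  at LLR: (z*7) (not simplifiable)
  at LR: ((b*a)*(1+3)) (not simplifiable)
  at LRL: (b*a) (not simplifiable)
  at LRR: (1+3) (SIMPLIFIABLE)
Found simplifiable subexpr at path LRR: (1+3)
One SIMPLIFY step would give: (((3+(z*7))*((b*a)*4))*2)
-> NOT in normal form.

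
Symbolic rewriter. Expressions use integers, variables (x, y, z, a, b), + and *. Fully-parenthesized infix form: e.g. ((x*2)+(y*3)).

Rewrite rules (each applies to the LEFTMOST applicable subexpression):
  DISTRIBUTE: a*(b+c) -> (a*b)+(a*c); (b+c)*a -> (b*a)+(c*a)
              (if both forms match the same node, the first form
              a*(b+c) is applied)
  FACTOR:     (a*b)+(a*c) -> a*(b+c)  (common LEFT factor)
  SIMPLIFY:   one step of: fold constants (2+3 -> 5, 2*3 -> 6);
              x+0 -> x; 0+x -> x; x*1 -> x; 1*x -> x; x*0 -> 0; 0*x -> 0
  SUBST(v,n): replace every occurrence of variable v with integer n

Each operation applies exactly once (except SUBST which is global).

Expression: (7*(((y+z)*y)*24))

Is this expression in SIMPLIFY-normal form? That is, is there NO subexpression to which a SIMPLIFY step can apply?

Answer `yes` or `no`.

Expression: (7*(((y+z)*y)*24))
Scanning for simplifiable subexpressions (pre-order)...
  at root: (7*(((y+z)*y)*24)) (not simplifiable)
  at R: (((y+z)*y)*24) (not simplifiable)
  at RL: ((y+z)*y) (not simplifiable)
  at RLL: (y+z) (not simplifiable)
Result: no simplifiable subexpression found -> normal form.

Answer: yes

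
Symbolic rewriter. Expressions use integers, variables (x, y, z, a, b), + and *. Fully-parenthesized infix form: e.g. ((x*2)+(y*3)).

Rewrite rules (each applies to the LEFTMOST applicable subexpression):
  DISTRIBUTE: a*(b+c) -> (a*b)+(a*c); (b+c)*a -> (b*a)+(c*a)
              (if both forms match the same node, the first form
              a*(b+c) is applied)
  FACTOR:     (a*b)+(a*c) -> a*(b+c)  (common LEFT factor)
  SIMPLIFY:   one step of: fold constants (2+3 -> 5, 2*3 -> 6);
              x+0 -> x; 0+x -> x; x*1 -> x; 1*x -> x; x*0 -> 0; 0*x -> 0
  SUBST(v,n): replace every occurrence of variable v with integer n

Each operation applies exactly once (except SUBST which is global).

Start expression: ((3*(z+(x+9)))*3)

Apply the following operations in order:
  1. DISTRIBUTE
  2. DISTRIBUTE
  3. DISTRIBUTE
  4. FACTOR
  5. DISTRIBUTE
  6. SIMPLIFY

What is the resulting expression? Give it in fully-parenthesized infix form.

Start: ((3*(z+(x+9)))*3)
Apply DISTRIBUTE at L (target: (3*(z+(x+9)))): ((3*(z+(x+9)))*3) -> (((3*z)+(3*(x+9)))*3)
Apply DISTRIBUTE at root (target: (((3*z)+(3*(x+9)))*3)): (((3*z)+(3*(x+9)))*3) -> (((3*z)*3)+((3*(x+9))*3))
Apply DISTRIBUTE at RL (target: (3*(x+9))): (((3*z)*3)+((3*(x+9))*3)) -> (((3*z)*3)+(((3*x)+(3*9))*3))
Apply FACTOR at RL (target: ((3*x)+(3*9))): (((3*z)*3)+(((3*x)+(3*9))*3)) -> (((3*z)*3)+((3*(x+9))*3))
Apply DISTRIBUTE at RL (target: (3*(x+9))): (((3*z)*3)+((3*(x+9))*3)) -> (((3*z)*3)+(((3*x)+(3*9))*3))
Apply SIMPLIFY at RLR (target: (3*9)): (((3*z)*3)+(((3*x)+(3*9))*3)) -> (((3*z)*3)+(((3*x)+27)*3))

Answer: (((3*z)*3)+(((3*x)+27)*3))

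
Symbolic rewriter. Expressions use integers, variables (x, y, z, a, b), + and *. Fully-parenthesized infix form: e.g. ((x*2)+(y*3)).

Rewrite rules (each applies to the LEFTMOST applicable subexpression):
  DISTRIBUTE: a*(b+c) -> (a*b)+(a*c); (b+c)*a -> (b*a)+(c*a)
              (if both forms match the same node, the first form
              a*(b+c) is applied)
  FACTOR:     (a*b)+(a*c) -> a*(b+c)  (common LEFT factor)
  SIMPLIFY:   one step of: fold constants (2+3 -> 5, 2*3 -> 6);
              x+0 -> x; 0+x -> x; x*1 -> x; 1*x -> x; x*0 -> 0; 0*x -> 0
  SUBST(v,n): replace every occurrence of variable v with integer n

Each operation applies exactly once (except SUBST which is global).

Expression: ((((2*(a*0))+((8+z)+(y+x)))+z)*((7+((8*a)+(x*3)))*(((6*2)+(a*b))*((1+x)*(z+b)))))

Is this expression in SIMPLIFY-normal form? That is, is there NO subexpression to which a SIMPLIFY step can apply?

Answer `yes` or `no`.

Expression: ((((2*(a*0))+((8+z)+(y+x)))+z)*((7+((8*a)+(x*3)))*(((6*2)+(a*b))*((1+x)*(z+b)))))
Scanning for simplifiable subexpressions (pre-order)...
  at root: ((((2*(a*0))+((8+z)+(y+x)))+z)*((7+((8*a)+(x*3)))*(((6*2)+(a*b))*((1+x)*(z+b))))) (not simplifiable)
  at L: (((2*(a*0))+((8+z)+(y+x)))+z) (not simplifiable)
  at LL: ((2*(a*0))+((8+z)+(y+x))) (not simplifiable)
  at LLL: (2*(a*0)) (not simplifiable)
  at LLLR: (a*0) (SIMPLIFIABLE)
  at LLR: ((8+z)+(y+x)) (not simplifiable)
  at LLRL: (8+z) (not simplifiable)
  at LLRR: (y+x) (not simplifiable)
  at R: ((7+((8*a)+(x*3)))*(((6*2)+(a*b))*((1+x)*(z+b)))) (not simplifiable)
  at RL: (7+((8*a)+(x*3))) (not simplifiable)
  at RLR: ((8*a)+(x*3)) (not simplifiable)
  at RLRL: (8*a) (not simplifiable)
  at RLRR: (x*3) (not simplifiable)
  at RR: (((6*2)+(a*b))*((1+x)*(z+b))) (not simplifiable)
  at RRL: ((6*2)+(a*b)) (not simplifiable)
  at RRLL: (6*2) (SIMPLIFIABLE)
  at RRLR: (a*b) (not simplifiable)
  at RRR: ((1+x)*(z+b)) (not simplifiable)
  at RRRL: (1+x) (not simplifiable)
  at RRRR: (z+b) (not simplifiable)
Found simplifiable subexpr at path LLLR: (a*0)
One SIMPLIFY step would give: ((((2*0)+((8+z)+(y+x)))+z)*((7+((8*a)+(x*3)))*(((6*2)+(a*b))*((1+x)*(z+b)))))
-> NOT in normal form.

Answer: no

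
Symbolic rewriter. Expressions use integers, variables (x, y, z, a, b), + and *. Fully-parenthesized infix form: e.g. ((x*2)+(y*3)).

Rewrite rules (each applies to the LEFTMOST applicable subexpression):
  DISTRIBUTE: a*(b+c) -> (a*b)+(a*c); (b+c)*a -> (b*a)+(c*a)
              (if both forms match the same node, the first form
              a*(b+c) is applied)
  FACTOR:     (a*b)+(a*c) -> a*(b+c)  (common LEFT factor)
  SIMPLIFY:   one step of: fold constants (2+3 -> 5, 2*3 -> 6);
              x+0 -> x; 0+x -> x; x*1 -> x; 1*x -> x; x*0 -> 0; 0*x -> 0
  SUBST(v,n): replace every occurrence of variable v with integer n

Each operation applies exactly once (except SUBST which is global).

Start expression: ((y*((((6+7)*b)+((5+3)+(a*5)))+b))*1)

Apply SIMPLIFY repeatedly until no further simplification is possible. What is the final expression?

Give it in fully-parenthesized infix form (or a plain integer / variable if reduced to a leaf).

Start: ((y*((((6+7)*b)+((5+3)+(a*5)))+b))*1)
Step 1: at root: ((y*((((6+7)*b)+((5+3)+(a*5)))+b))*1) -> (y*((((6+7)*b)+((5+3)+(a*5)))+b)); overall: ((y*((((6+7)*b)+((5+3)+(a*5)))+b))*1) -> (y*((((6+7)*b)+((5+3)+(a*5)))+b))
Step 2: at RLLL: (6+7) -> 13; overall: (y*((((6+7)*b)+((5+3)+(a*5)))+b)) -> (y*(((13*b)+((5+3)+(a*5)))+b))
Step 3: at RLRL: (5+3) -> 8; overall: (y*(((13*b)+((5+3)+(a*5)))+b)) -> (y*(((13*b)+(8+(a*5)))+b))
Fixed point: (y*(((13*b)+(8+(a*5)))+b))

Answer: (y*(((13*b)+(8+(a*5)))+b))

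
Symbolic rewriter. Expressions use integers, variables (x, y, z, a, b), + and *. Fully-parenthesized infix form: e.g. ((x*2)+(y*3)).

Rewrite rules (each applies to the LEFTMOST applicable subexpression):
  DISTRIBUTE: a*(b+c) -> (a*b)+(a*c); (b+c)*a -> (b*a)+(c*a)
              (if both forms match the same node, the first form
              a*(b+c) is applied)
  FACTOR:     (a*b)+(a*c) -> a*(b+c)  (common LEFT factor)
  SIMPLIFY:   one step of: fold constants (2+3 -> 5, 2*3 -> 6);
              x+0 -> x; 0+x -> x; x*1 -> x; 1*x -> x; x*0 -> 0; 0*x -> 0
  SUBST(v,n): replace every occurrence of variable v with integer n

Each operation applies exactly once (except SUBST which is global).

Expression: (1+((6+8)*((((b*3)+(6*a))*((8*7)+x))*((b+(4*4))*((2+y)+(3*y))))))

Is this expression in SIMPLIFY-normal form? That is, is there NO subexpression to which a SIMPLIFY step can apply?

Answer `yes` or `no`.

Expression: (1+((6+8)*((((b*3)+(6*a))*((8*7)+x))*((b+(4*4))*((2+y)+(3*y))))))
Scanning for simplifiable subexpressions (pre-order)...
  at root: (1+((6+8)*((((b*3)+(6*a))*((8*7)+x))*((b+(4*4))*((2+y)+(3*y)))))) (not simplifiable)
  at R: ((6+8)*((((b*3)+(6*a))*((8*7)+x))*((b+(4*4))*((2+y)+(3*y))))) (not simplifiable)
  at RL: (6+8) (SIMPLIFIABLE)
  at RR: ((((b*3)+(6*a))*((8*7)+x))*((b+(4*4))*((2+y)+(3*y)))) (not simplifiable)
  at RRL: (((b*3)+(6*a))*((8*7)+x)) (not simplifiable)
  at RRLL: ((b*3)+(6*a)) (not simplifiable)
  at RRLLL: (b*3) (not simplifiable)
  at RRLLR: (6*a) (not simplifiable)
  at RRLR: ((8*7)+x) (not simplifiable)
  at RRLRL: (8*7) (SIMPLIFIABLE)
  at RRR: ((b+(4*4))*((2+y)+(3*y))) (not simplifiable)
  at RRRL: (b+(4*4)) (not simplifiable)
  at RRRLR: (4*4) (SIMPLIFIABLE)
  at RRRR: ((2+y)+(3*y)) (not simplifiable)
  at RRRRL: (2+y) (not simplifiable)
  at RRRRR: (3*y) (not simplifiable)
Found simplifiable subexpr at path RL: (6+8)
One SIMPLIFY step would give: (1+(14*((((b*3)+(6*a))*((8*7)+x))*((b+(4*4))*((2+y)+(3*y))))))
-> NOT in normal form.

Answer: no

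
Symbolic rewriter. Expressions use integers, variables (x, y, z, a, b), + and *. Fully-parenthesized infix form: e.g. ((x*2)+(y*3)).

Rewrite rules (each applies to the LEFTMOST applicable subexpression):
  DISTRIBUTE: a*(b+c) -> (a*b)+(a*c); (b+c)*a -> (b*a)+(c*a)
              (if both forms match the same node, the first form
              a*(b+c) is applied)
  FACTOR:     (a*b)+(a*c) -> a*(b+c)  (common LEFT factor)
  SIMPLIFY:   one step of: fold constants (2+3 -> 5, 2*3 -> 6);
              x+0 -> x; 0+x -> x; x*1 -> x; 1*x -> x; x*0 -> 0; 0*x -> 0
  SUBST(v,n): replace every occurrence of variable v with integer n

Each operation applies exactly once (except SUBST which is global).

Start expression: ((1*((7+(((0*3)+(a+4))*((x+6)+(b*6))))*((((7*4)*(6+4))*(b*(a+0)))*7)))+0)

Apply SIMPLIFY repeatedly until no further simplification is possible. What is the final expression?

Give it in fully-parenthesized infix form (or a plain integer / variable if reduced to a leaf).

Start: ((1*((7+(((0*3)+(a+4))*((x+6)+(b*6))))*((((7*4)*(6+4))*(b*(a+0)))*7)))+0)
Step 1: at root: ((1*((7+(((0*3)+(a+4))*((x+6)+(b*6))))*((((7*4)*(6+4))*(b*(a+0)))*7)))+0) -> (1*((7+(((0*3)+(a+4))*((x+6)+(b*6))))*((((7*4)*(6+4))*(b*(a+0)))*7))); overall: ((1*((7+(((0*3)+(a+4))*((x+6)+(b*6))))*((((7*4)*(6+4))*(b*(a+0)))*7)))+0) -> (1*((7+(((0*3)+(a+4))*((x+6)+(b*6))))*((((7*4)*(6+4))*(b*(a+0)))*7)))
Step 2: at root: (1*((7+(((0*3)+(a+4))*((x+6)+(b*6))))*((((7*4)*(6+4))*(b*(a+0)))*7))) -> ((7+(((0*3)+(a+4))*((x+6)+(b*6))))*((((7*4)*(6+4))*(b*(a+0)))*7)); overall: (1*((7+(((0*3)+(a+4))*((x+6)+(b*6))))*((((7*4)*(6+4))*(b*(a+0)))*7))) -> ((7+(((0*3)+(a+4))*((x+6)+(b*6))))*((((7*4)*(6+4))*(b*(a+0)))*7))
Step 3: at LRLL: (0*3) -> 0; overall: ((7+(((0*3)+(a+4))*((x+6)+(b*6))))*((((7*4)*(6+4))*(b*(a+0)))*7)) -> ((7+((0+(a+4))*((x+6)+(b*6))))*((((7*4)*(6+4))*(b*(a+0)))*7))
Step 4: at LRL: (0+(a+4)) -> (a+4); overall: ((7+((0+(a+4))*((x+6)+(b*6))))*((((7*4)*(6+4))*(b*(a+0)))*7)) -> ((7+((a+4)*((x+6)+(b*6))))*((((7*4)*(6+4))*(b*(a+0)))*7))
Step 5: at RLLL: (7*4) -> 28; overall: ((7+((a+4)*((x+6)+(b*6))))*((((7*4)*(6+4))*(b*(a+0)))*7)) -> ((7+((a+4)*((x+6)+(b*6))))*(((28*(6+4))*(b*(a+0)))*7))
Step 6: at RLLR: (6+4) -> 10; overall: ((7+((a+4)*((x+6)+(b*6))))*(((28*(6+4))*(b*(a+0)))*7)) -> ((7+((a+4)*((x+6)+(b*6))))*(((28*10)*(b*(a+0)))*7))
Step 7: at RLL: (28*10) -> 280; overall: ((7+((a+4)*((x+6)+(b*6))))*(((28*10)*(b*(a+0)))*7)) -> ((7+((a+4)*((x+6)+(b*6))))*((280*(b*(a+0)))*7))
Step 8: at RLRR: (a+0) -> a; overall: ((7+((a+4)*((x+6)+(b*6))))*((280*(b*(a+0)))*7)) -> ((7+((a+4)*((x+6)+(b*6))))*((280*(b*a))*7))
Fixed point: ((7+((a+4)*((x+6)+(b*6))))*((280*(b*a))*7))

Answer: ((7+((a+4)*((x+6)+(b*6))))*((280*(b*a))*7))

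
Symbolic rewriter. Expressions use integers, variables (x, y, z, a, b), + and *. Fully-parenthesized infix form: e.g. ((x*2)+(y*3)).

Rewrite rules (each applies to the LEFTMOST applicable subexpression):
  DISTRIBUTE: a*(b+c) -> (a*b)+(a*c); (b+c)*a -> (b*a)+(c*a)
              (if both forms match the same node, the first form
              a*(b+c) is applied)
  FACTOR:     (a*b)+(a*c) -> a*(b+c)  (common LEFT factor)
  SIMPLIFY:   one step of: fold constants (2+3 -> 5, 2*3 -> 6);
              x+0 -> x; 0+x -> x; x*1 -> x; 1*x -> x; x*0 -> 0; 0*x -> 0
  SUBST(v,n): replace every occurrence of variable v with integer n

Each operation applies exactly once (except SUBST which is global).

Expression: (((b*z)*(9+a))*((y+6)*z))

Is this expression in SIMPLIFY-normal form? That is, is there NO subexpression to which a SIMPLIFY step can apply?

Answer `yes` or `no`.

Expression: (((b*z)*(9+a))*((y+6)*z))
Scanning for simplifiable subexpressions (pre-order)...
  at root: (((b*z)*(9+a))*((y+6)*z)) (not simplifiable)
  at L: ((b*z)*(9+a)) (not simplifiable)
  at LL: (b*z) (not simplifiable)
  at LR: (9+a) (not simplifiable)
  at R: ((y+6)*z) (not simplifiable)
  at RL: (y+6) (not simplifiable)
Result: no simplifiable subexpression found -> normal form.

Answer: yes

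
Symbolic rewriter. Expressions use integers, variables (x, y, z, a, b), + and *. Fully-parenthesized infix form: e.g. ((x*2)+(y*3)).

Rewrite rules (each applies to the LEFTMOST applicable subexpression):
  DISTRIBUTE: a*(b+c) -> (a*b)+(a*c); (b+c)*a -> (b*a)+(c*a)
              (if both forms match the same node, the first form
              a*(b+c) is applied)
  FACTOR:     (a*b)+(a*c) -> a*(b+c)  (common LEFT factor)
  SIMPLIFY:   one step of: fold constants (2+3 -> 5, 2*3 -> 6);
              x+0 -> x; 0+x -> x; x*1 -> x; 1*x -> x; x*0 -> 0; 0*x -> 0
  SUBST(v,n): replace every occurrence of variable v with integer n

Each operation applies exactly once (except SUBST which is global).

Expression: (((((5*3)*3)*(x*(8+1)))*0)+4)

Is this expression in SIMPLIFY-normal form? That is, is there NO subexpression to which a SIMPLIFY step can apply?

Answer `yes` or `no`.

Answer: no

Derivation:
Expression: (((((5*3)*3)*(x*(8+1)))*0)+4)
Scanning for simplifiable subexpressions (pre-order)...
  at root: (((((5*3)*3)*(x*(8+1)))*0)+4) (not simplifiable)
  at L: ((((5*3)*3)*(x*(8+1)))*0) (SIMPLIFIABLE)
  at LL: (((5*3)*3)*(x*(8+1))) (not simplifiable)
  at LLL: ((5*3)*3) (not simplifiable)
  at LLLL: (5*3) (SIMPLIFIABLE)
  at LLR: (x*(8+1)) (not simplifiable)
  at LLRR: (8+1) (SIMPLIFIABLE)
Found simplifiable subexpr at path L: ((((5*3)*3)*(x*(8+1)))*0)
One SIMPLIFY step would give: (0+4)
-> NOT in normal form.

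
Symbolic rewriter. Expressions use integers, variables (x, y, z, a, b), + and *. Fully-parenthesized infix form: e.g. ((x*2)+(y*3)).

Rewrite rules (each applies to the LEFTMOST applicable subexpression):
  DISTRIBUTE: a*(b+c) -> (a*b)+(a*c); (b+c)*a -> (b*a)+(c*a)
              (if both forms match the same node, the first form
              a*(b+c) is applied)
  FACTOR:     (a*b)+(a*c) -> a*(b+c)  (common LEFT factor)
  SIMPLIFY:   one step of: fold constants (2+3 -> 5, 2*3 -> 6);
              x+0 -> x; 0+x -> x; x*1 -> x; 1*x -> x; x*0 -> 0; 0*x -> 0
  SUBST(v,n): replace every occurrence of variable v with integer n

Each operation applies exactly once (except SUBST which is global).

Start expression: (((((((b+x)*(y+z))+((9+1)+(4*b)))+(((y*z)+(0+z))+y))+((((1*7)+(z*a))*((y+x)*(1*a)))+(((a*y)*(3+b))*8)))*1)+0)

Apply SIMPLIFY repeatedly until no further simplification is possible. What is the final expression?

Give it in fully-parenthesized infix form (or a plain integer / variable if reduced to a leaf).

Answer: (((((b+x)*(y+z))+(10+(4*b)))+(((y*z)+z)+y))+(((7+(z*a))*((y+x)*a))+(((a*y)*(3+b))*8)))

Derivation:
Start: (((((((b+x)*(y+z))+((9+1)+(4*b)))+(((y*z)+(0+z))+y))+((((1*7)+(z*a))*((y+x)*(1*a)))+(((a*y)*(3+b))*8)))*1)+0)
Step 1: at root: (((((((b+x)*(y+z))+((9+1)+(4*b)))+(((y*z)+(0+z))+y))+((((1*7)+(z*a))*((y+x)*(1*a)))+(((a*y)*(3+b))*8)))*1)+0) -> ((((((b+x)*(y+z))+((9+1)+(4*b)))+(((y*z)+(0+z))+y))+((((1*7)+(z*a))*((y+x)*(1*a)))+(((a*y)*(3+b))*8)))*1); overall: (((((((b+x)*(y+z))+((9+1)+(4*b)))+(((y*z)+(0+z))+y))+((((1*7)+(z*a))*((y+x)*(1*a)))+(((a*y)*(3+b))*8)))*1)+0) -> ((((((b+x)*(y+z))+((9+1)+(4*b)))+(((y*z)+(0+z))+y))+((((1*7)+(z*a))*((y+x)*(1*a)))+(((a*y)*(3+b))*8)))*1)
Step 2: at root: ((((((b+x)*(y+z))+((9+1)+(4*b)))+(((y*z)+(0+z))+y))+((((1*7)+(z*a))*((y+x)*(1*a)))+(((a*y)*(3+b))*8)))*1) -> (((((b+x)*(y+z))+((9+1)+(4*b)))+(((y*z)+(0+z))+y))+((((1*7)+(z*a))*((y+x)*(1*a)))+(((a*y)*(3+b))*8))); overall: ((((((b+x)*(y+z))+((9+1)+(4*b)))+(((y*z)+(0+z))+y))+((((1*7)+(z*a))*((y+x)*(1*a)))+(((a*y)*(3+b))*8)))*1) -> (((((b+x)*(y+z))+((9+1)+(4*b)))+(((y*z)+(0+z))+y))+((((1*7)+(z*a))*((y+x)*(1*a)))+(((a*y)*(3+b))*8)))
Step 3: at LLRL: (9+1) -> 10; overall: (((((b+x)*(y+z))+((9+1)+(4*b)))+(((y*z)+(0+z))+y))+((((1*7)+(z*a))*((y+x)*(1*a)))+(((a*y)*(3+b))*8))) -> (((((b+x)*(y+z))+(10+(4*b)))+(((y*z)+(0+z))+y))+((((1*7)+(z*a))*((y+x)*(1*a)))+(((a*y)*(3+b))*8)))
Step 4: at LRLR: (0+z) -> z; overall: (((((b+x)*(y+z))+(10+(4*b)))+(((y*z)+(0+z))+y))+((((1*7)+(z*a))*((y+x)*(1*a)))+(((a*y)*(3+b))*8))) -> (((((b+x)*(y+z))+(10+(4*b)))+(((y*z)+z)+y))+((((1*7)+(z*a))*((y+x)*(1*a)))+(((a*y)*(3+b))*8)))
Step 5: at RLLL: (1*7) -> 7; overall: (((((b+x)*(y+z))+(10+(4*b)))+(((y*z)+z)+y))+((((1*7)+(z*a))*((y+x)*(1*a)))+(((a*y)*(3+b))*8))) -> (((((b+x)*(y+z))+(10+(4*b)))+(((y*z)+z)+y))+(((7+(z*a))*((y+x)*(1*a)))+(((a*y)*(3+b))*8)))
Step 6: at RLRR: (1*a) -> a; overall: (((((b+x)*(y+z))+(10+(4*b)))+(((y*z)+z)+y))+(((7+(z*a))*((y+x)*(1*a)))+(((a*y)*(3+b))*8))) -> (((((b+x)*(y+z))+(10+(4*b)))+(((y*z)+z)+y))+(((7+(z*a))*((y+x)*a))+(((a*y)*(3+b))*8)))
Fixed point: (((((b+x)*(y+z))+(10+(4*b)))+(((y*z)+z)+y))+(((7+(z*a))*((y+x)*a))+(((a*y)*(3+b))*8)))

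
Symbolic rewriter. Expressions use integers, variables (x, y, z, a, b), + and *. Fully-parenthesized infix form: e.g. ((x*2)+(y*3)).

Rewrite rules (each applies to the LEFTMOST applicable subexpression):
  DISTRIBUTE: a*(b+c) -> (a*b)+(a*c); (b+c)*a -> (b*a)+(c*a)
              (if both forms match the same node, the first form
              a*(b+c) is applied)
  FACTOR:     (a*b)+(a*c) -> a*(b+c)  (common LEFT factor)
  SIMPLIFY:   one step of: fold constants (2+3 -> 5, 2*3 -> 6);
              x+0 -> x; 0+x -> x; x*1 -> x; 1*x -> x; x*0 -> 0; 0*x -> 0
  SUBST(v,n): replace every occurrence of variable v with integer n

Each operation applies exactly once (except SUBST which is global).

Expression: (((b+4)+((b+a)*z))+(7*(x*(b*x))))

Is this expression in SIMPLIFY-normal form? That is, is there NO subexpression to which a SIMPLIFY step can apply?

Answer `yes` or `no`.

Answer: yes

Derivation:
Expression: (((b+4)+((b+a)*z))+(7*(x*(b*x))))
Scanning for simplifiable subexpressions (pre-order)...
  at root: (((b+4)+((b+a)*z))+(7*(x*(b*x)))) (not simplifiable)
  at L: ((b+4)+((b+a)*z)) (not simplifiable)
  at LL: (b+4) (not simplifiable)
  at LR: ((b+a)*z) (not simplifiable)
  at LRL: (b+a) (not simplifiable)
  at R: (7*(x*(b*x))) (not simplifiable)
  at RR: (x*(b*x)) (not simplifiable)
  at RRR: (b*x) (not simplifiable)
Result: no simplifiable subexpression found -> normal form.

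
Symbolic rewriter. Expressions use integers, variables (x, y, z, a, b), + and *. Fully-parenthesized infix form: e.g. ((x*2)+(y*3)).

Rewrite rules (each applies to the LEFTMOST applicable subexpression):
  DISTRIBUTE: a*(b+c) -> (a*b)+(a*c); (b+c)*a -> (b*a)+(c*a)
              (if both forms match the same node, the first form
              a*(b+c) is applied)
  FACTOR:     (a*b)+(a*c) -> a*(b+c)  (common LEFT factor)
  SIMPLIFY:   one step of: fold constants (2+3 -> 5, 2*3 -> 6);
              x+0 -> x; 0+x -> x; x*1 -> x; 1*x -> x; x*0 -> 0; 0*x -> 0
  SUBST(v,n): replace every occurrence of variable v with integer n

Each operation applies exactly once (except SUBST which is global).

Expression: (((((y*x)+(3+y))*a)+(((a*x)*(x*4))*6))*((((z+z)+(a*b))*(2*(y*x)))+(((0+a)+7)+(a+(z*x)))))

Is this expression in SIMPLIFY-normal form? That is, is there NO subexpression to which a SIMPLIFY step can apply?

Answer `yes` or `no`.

Answer: no

Derivation:
Expression: (((((y*x)+(3+y))*a)+(((a*x)*(x*4))*6))*((((z+z)+(a*b))*(2*(y*x)))+(((0+a)+7)+(a+(z*x)))))
Scanning for simplifiable subexpressions (pre-order)...
  at root: (((((y*x)+(3+y))*a)+(((a*x)*(x*4))*6))*((((z+z)+(a*b))*(2*(y*x)))+(((0+a)+7)+(a+(z*x))))) (not simplifiable)
  at L: ((((y*x)+(3+y))*a)+(((a*x)*(x*4))*6)) (not simplifiable)
  at LL: (((y*x)+(3+y))*a) (not simplifiable)
  at LLL: ((y*x)+(3+y)) (not simplifiable)
  at LLLL: (y*x) (not simplifiable)
  at LLLR: (3+y) (not simplifiable)
  at LR: (((a*x)*(x*4))*6) (not simplifiable)
  at LRL: ((a*x)*(x*4)) (not simplifiable)
  at LRLL: (a*x) (not simplifiable)
  at LRLR: (x*4) (not simplifiable)
  at R: ((((z+z)+(a*b))*(2*(y*x)))+(((0+a)+7)+(a+(z*x)))) (not simplifiable)
  at RL: (((z+z)+(a*b))*(2*(y*x))) (not simplifiable)
  at RLL: ((z+z)+(a*b)) (not simplifiable)
  at RLLL: (z+z) (not simplifiable)
  at RLLR: (a*b) (not simplifiable)
  at RLR: (2*(y*x)) (not simplifiable)
  at RLRR: (y*x) (not simplifiable)
  at RR: (((0+a)+7)+(a+(z*x))) (not simplifiable)
  at RRL: ((0+a)+7) (not simplifiable)
  at RRLL: (0+a) (SIMPLIFIABLE)
  at RRR: (a+(z*x)) (not simplifiable)
  at RRRR: (z*x) (not simplifiable)
Found simplifiable subexpr at path RRLL: (0+a)
One SIMPLIFY step would give: (((((y*x)+(3+y))*a)+(((a*x)*(x*4))*6))*((((z+z)+(a*b))*(2*(y*x)))+((a+7)+(a+(z*x)))))
-> NOT in normal form.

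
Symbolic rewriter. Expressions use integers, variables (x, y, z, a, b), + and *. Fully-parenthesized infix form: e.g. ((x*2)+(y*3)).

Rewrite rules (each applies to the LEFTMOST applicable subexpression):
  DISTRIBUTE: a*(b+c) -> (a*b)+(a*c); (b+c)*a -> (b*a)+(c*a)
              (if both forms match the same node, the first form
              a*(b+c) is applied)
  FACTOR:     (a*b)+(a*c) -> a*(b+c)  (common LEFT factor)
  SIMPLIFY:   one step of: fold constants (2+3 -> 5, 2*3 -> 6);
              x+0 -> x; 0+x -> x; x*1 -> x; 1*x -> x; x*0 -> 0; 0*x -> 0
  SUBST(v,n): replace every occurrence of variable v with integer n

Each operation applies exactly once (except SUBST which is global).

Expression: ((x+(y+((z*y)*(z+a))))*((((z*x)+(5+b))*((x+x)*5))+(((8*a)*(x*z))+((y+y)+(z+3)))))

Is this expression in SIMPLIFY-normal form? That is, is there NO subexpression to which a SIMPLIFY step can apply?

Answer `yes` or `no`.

Expression: ((x+(y+((z*y)*(z+a))))*((((z*x)+(5+b))*((x+x)*5))+(((8*a)*(x*z))+((y+y)+(z+3)))))
Scanning for simplifiable subexpressions (pre-order)...
  at root: ((x+(y+((z*y)*(z+a))))*((((z*x)+(5+b))*((x+x)*5))+(((8*a)*(x*z))+((y+y)+(z+3))))) (not simplifiable)
  at L: (x+(y+((z*y)*(z+a)))) (not simplifiable)
  at LR: (y+((z*y)*(z+a))) (not simplifiable)
  at LRR: ((z*y)*(z+a)) (not simplifiable)
  at LRRL: (z*y) (not simplifiable)
  at LRRR: (z+a) (not simplifiable)
  at R: ((((z*x)+(5+b))*((x+x)*5))+(((8*a)*(x*z))+((y+y)+(z+3)))) (not simplifiable)
  at RL: (((z*x)+(5+b))*((x+x)*5)) (not simplifiable)
  at RLL: ((z*x)+(5+b)) (not simplifiable)
  at RLLL: (z*x) (not simplifiable)
  at RLLR: (5+b) (not simplifiable)
  at RLR: ((x+x)*5) (not simplifiable)
  at RLRL: (x+x) (not simplifiable)
  at RR: (((8*a)*(x*z))+((y+y)+(z+3))) (not simplifiable)
  at RRL: ((8*a)*(x*z)) (not simplifiable)
  at RRLL: (8*a) (not simplifiable)
  at RRLR: (x*z) (not simplifiable)
  at RRR: ((y+y)+(z+3)) (not simplifiable)
  at RRRL: (y+y) (not simplifiable)
  at RRRR: (z+3) (not simplifiable)
Result: no simplifiable subexpression found -> normal form.

Answer: yes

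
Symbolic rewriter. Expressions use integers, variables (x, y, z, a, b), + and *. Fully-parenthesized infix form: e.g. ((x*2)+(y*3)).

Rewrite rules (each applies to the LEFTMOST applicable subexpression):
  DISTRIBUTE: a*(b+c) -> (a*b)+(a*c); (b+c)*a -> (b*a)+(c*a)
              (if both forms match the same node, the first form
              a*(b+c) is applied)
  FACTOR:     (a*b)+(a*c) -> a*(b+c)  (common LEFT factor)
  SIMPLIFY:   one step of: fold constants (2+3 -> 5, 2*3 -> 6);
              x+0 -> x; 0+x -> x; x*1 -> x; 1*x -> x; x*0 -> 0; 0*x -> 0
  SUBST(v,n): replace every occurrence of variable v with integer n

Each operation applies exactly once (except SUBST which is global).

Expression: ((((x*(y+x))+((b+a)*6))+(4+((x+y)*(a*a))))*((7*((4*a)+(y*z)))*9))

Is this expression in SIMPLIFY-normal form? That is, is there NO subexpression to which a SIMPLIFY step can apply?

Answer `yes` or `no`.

Answer: yes

Derivation:
Expression: ((((x*(y+x))+((b+a)*6))+(4+((x+y)*(a*a))))*((7*((4*a)+(y*z)))*9))
Scanning for simplifiable subexpressions (pre-order)...
  at root: ((((x*(y+x))+((b+a)*6))+(4+((x+y)*(a*a))))*((7*((4*a)+(y*z)))*9)) (not simplifiable)
  at L: (((x*(y+x))+((b+a)*6))+(4+((x+y)*(a*a)))) (not simplifiable)
  at LL: ((x*(y+x))+((b+a)*6)) (not simplifiable)
  at LLL: (x*(y+x)) (not simplifiable)
  at LLLR: (y+x) (not simplifiable)
  at LLR: ((b+a)*6) (not simplifiable)
  at LLRL: (b+a) (not simplifiable)
  at LR: (4+((x+y)*(a*a))) (not simplifiable)
  at LRR: ((x+y)*(a*a)) (not simplifiable)
  at LRRL: (x+y) (not simplifiable)
  at LRRR: (a*a) (not simplifiable)
  at R: ((7*((4*a)+(y*z)))*9) (not simplifiable)
  at RL: (7*((4*a)+(y*z))) (not simplifiable)
  at RLR: ((4*a)+(y*z)) (not simplifiable)
  at RLRL: (4*a) (not simplifiable)
  at RLRR: (y*z) (not simplifiable)
Result: no simplifiable subexpression found -> normal form.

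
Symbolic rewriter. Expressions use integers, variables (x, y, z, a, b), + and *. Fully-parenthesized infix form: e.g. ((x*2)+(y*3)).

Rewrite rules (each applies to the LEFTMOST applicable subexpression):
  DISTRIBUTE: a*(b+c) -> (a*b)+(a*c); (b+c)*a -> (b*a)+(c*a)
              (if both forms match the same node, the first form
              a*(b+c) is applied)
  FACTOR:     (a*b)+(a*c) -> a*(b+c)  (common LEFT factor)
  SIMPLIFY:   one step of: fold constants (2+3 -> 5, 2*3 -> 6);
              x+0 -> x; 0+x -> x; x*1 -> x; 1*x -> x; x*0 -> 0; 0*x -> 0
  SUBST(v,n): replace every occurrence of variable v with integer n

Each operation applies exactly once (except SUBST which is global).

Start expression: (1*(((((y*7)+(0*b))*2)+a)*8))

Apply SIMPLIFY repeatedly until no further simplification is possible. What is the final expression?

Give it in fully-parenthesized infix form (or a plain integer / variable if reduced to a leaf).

Start: (1*(((((y*7)+(0*b))*2)+a)*8))
Step 1: at root: (1*(((((y*7)+(0*b))*2)+a)*8)) -> (((((y*7)+(0*b))*2)+a)*8); overall: (1*(((((y*7)+(0*b))*2)+a)*8)) -> (((((y*7)+(0*b))*2)+a)*8)
Step 2: at LLLR: (0*b) -> 0; overall: (((((y*7)+(0*b))*2)+a)*8) -> (((((y*7)+0)*2)+a)*8)
Step 3: at LLL: ((y*7)+0) -> (y*7); overall: (((((y*7)+0)*2)+a)*8) -> ((((y*7)*2)+a)*8)
Fixed point: ((((y*7)*2)+a)*8)

Answer: ((((y*7)*2)+a)*8)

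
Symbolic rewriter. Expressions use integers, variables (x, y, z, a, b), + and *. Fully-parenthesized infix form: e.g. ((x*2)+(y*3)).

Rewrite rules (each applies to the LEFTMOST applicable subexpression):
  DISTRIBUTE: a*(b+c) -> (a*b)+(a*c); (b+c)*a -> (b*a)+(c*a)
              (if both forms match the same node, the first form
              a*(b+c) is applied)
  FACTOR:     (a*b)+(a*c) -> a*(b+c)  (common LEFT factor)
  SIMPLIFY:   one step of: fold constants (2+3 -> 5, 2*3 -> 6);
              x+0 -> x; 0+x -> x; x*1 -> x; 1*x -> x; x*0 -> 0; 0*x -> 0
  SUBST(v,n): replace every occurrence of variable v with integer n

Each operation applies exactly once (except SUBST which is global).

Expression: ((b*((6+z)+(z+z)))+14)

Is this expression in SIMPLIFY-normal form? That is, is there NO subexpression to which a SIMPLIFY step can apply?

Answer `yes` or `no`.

Answer: yes

Derivation:
Expression: ((b*((6+z)+(z+z)))+14)
Scanning for simplifiable subexpressions (pre-order)...
  at root: ((b*((6+z)+(z+z)))+14) (not simplifiable)
  at L: (b*((6+z)+(z+z))) (not simplifiable)
  at LR: ((6+z)+(z+z)) (not simplifiable)
  at LRL: (6+z) (not simplifiable)
  at LRR: (z+z) (not simplifiable)
Result: no simplifiable subexpression found -> normal form.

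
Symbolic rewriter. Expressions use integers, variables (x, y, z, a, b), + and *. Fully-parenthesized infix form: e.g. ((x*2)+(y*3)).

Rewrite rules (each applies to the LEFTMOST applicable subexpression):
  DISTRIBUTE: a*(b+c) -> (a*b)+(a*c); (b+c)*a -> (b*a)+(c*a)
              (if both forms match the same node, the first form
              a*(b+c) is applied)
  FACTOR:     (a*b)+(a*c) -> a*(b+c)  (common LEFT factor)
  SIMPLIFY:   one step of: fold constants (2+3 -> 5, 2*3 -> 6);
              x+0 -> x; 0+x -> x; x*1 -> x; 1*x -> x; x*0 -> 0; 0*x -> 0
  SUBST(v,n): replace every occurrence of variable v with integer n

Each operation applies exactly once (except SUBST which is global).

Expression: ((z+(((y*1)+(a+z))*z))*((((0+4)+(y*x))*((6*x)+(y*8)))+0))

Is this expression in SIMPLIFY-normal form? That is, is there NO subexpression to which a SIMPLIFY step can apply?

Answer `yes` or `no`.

Expression: ((z+(((y*1)+(a+z))*z))*((((0+4)+(y*x))*((6*x)+(y*8)))+0))
Scanning for simplifiable subexpressions (pre-order)...
  at root: ((z+(((y*1)+(a+z))*z))*((((0+4)+(y*x))*((6*x)+(y*8)))+0)) (not simplifiable)
  at L: (z+(((y*1)+(a+z))*z)) (not simplifiable)
  at LR: (((y*1)+(a+z))*z) (not simplifiable)
  at LRL: ((y*1)+(a+z)) (not simplifiable)
  at LRLL: (y*1) (SIMPLIFIABLE)
  at LRLR: (a+z) (not simplifiable)
  at R: ((((0+4)+(y*x))*((6*x)+(y*8)))+0) (SIMPLIFIABLE)
  at RL: (((0+4)+(y*x))*((6*x)+(y*8))) (not simplifiable)
  at RLL: ((0+4)+(y*x)) (not simplifiable)
  at RLLL: (0+4) (SIMPLIFIABLE)
  at RLLR: (y*x) (not simplifiable)
  at RLR: ((6*x)+(y*8)) (not simplifiable)
  at RLRL: (6*x) (not simplifiable)
  at RLRR: (y*8) (not simplifiable)
Found simplifiable subexpr at path LRLL: (y*1)
One SIMPLIFY step would give: ((z+((y+(a+z))*z))*((((0+4)+(y*x))*((6*x)+(y*8)))+0))
-> NOT in normal form.

Answer: no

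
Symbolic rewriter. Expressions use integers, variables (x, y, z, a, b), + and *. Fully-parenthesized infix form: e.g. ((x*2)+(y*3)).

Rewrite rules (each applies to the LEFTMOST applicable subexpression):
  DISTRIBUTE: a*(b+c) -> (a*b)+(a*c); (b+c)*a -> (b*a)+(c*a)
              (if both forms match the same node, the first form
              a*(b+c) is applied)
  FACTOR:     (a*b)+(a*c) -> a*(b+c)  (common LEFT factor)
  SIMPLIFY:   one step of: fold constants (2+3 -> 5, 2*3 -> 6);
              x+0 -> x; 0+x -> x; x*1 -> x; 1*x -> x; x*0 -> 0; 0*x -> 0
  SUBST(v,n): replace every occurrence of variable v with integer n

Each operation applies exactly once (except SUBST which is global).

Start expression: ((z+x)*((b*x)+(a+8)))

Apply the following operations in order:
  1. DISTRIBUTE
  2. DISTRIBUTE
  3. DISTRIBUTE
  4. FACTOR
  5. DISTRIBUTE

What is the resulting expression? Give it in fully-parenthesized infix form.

Answer: (((z*(b*x))+(x*(b*x)))+(((z+x)*a)+((z+x)*8)))

Derivation:
Start: ((z+x)*((b*x)+(a+8)))
Apply DISTRIBUTE at root (target: ((z+x)*((b*x)+(a+8)))): ((z+x)*((b*x)+(a+8))) -> (((z+x)*(b*x))+((z+x)*(a+8)))
Apply DISTRIBUTE at L (target: ((z+x)*(b*x))): (((z+x)*(b*x))+((z+x)*(a+8))) -> (((z*(b*x))+(x*(b*x)))+((z+x)*(a+8)))
Apply DISTRIBUTE at R (target: ((z+x)*(a+8))): (((z*(b*x))+(x*(b*x)))+((z+x)*(a+8))) -> (((z*(b*x))+(x*(b*x)))+(((z+x)*a)+((z+x)*8)))
Apply FACTOR at R (target: (((z+x)*a)+((z+x)*8))): (((z*(b*x))+(x*(b*x)))+(((z+x)*a)+((z+x)*8))) -> (((z*(b*x))+(x*(b*x)))+((z+x)*(a+8)))
Apply DISTRIBUTE at R (target: ((z+x)*(a+8))): (((z*(b*x))+(x*(b*x)))+((z+x)*(a+8))) -> (((z*(b*x))+(x*(b*x)))+(((z+x)*a)+((z+x)*8)))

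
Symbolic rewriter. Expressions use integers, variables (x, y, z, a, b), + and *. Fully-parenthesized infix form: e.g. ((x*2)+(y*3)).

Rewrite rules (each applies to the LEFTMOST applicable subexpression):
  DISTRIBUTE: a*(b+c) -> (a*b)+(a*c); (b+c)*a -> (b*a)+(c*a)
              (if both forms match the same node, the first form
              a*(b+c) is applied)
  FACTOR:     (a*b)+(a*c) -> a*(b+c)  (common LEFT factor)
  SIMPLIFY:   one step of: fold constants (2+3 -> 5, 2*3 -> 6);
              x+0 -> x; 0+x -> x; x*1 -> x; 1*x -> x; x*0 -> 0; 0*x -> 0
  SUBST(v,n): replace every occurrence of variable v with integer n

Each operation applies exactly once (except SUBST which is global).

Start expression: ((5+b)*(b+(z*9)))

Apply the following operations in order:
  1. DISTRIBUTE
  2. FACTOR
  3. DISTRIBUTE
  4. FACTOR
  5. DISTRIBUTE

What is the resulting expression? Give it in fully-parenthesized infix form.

Start: ((5+b)*(b+(z*9)))
Apply DISTRIBUTE at root (target: ((5+b)*(b+(z*9)))): ((5+b)*(b+(z*9))) -> (((5+b)*b)+((5+b)*(z*9)))
Apply FACTOR at root (target: (((5+b)*b)+((5+b)*(z*9)))): (((5+b)*b)+((5+b)*(z*9))) -> ((5+b)*(b+(z*9)))
Apply DISTRIBUTE at root (target: ((5+b)*(b+(z*9)))): ((5+b)*(b+(z*9))) -> (((5+b)*b)+((5+b)*(z*9)))
Apply FACTOR at root (target: (((5+b)*b)+((5+b)*(z*9)))): (((5+b)*b)+((5+b)*(z*9))) -> ((5+b)*(b+(z*9)))
Apply DISTRIBUTE at root (target: ((5+b)*(b+(z*9)))): ((5+b)*(b+(z*9))) -> (((5+b)*b)+((5+b)*(z*9)))

Answer: (((5+b)*b)+((5+b)*(z*9)))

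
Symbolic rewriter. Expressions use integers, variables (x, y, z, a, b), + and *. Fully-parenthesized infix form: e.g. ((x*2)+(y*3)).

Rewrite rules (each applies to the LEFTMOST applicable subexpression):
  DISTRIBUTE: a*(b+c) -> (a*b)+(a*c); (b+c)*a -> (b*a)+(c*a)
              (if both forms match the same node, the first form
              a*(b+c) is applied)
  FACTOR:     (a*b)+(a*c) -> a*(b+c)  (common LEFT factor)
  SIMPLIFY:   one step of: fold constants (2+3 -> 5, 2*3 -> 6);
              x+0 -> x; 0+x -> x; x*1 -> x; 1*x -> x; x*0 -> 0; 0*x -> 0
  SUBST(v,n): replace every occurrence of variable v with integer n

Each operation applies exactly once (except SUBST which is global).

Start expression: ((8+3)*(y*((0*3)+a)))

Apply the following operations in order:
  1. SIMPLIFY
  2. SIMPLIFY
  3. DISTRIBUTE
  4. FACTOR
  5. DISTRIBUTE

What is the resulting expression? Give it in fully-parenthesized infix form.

Start: ((8+3)*(y*((0*3)+a)))
Apply SIMPLIFY at L (target: (8+3)): ((8+3)*(y*((0*3)+a))) -> (11*(y*((0*3)+a)))
Apply SIMPLIFY at RRL (target: (0*3)): (11*(y*((0*3)+a))) -> (11*(y*(0+a)))
Apply DISTRIBUTE at R (target: (y*(0+a))): (11*(y*(0+a))) -> (11*((y*0)+(y*a)))
Apply FACTOR at R (target: ((y*0)+(y*a))): (11*((y*0)+(y*a))) -> (11*(y*(0+a)))
Apply DISTRIBUTE at R (target: (y*(0+a))): (11*(y*(0+a))) -> (11*((y*0)+(y*a)))

Answer: (11*((y*0)+(y*a)))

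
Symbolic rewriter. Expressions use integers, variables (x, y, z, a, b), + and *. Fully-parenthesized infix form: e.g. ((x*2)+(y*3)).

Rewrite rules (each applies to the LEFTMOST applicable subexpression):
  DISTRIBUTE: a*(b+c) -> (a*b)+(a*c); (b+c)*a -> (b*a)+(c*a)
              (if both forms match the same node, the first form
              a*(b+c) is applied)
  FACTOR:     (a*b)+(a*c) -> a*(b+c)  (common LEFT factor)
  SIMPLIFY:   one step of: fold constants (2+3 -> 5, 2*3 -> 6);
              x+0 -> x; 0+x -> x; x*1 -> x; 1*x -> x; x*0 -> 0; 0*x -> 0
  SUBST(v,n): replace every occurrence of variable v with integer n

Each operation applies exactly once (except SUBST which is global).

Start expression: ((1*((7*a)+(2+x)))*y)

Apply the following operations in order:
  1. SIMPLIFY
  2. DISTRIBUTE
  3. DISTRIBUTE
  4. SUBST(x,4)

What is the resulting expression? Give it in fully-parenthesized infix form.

Start: ((1*((7*a)+(2+x)))*y)
Apply SIMPLIFY at L (target: (1*((7*a)+(2+x)))): ((1*((7*a)+(2+x)))*y) -> (((7*a)+(2+x))*y)
Apply DISTRIBUTE at root (target: (((7*a)+(2+x))*y)): (((7*a)+(2+x))*y) -> (((7*a)*y)+((2+x)*y))
Apply DISTRIBUTE at R (target: ((2+x)*y)): (((7*a)*y)+((2+x)*y)) -> (((7*a)*y)+((2*y)+(x*y)))
Apply SUBST(x,4): (((7*a)*y)+((2*y)+(x*y))) -> (((7*a)*y)+((2*y)+(4*y)))

Answer: (((7*a)*y)+((2*y)+(4*y)))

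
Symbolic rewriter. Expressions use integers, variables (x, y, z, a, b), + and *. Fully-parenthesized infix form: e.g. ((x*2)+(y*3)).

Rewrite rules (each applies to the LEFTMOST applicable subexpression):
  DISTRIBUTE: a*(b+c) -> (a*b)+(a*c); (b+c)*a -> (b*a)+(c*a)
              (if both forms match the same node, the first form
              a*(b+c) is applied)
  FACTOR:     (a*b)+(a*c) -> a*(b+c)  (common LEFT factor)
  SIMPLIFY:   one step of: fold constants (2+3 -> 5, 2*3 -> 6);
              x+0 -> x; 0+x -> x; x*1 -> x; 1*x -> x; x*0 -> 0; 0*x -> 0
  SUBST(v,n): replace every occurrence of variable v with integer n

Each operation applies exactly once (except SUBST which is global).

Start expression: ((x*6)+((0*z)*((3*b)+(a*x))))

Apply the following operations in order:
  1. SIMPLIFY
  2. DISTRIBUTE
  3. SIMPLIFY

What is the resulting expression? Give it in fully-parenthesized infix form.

Start: ((x*6)+((0*z)*((3*b)+(a*x))))
Apply SIMPLIFY at RL (target: (0*z)): ((x*6)+((0*z)*((3*b)+(a*x)))) -> ((x*6)+(0*((3*b)+(a*x))))
Apply DISTRIBUTE at R (target: (0*((3*b)+(a*x)))): ((x*6)+(0*((3*b)+(a*x)))) -> ((x*6)+((0*(3*b))+(0*(a*x))))
Apply SIMPLIFY at RL (target: (0*(3*b))): ((x*6)+((0*(3*b))+(0*(a*x)))) -> ((x*6)+(0+(0*(a*x))))

Answer: ((x*6)+(0+(0*(a*x))))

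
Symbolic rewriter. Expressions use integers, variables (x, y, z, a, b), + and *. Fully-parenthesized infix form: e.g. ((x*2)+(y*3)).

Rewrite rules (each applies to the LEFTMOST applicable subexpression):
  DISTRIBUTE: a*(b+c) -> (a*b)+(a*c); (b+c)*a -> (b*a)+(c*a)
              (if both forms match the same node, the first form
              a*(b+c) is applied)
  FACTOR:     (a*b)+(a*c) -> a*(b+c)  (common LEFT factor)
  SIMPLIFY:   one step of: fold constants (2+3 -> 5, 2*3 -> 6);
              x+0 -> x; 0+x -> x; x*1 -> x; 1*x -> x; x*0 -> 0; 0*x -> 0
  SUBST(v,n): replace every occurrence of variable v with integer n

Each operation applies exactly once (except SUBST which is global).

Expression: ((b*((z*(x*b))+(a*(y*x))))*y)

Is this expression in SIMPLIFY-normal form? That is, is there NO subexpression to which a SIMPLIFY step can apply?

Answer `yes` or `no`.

Answer: yes

Derivation:
Expression: ((b*((z*(x*b))+(a*(y*x))))*y)
Scanning for simplifiable subexpressions (pre-order)...
  at root: ((b*((z*(x*b))+(a*(y*x))))*y) (not simplifiable)
  at L: (b*((z*(x*b))+(a*(y*x)))) (not simplifiable)
  at LR: ((z*(x*b))+(a*(y*x))) (not simplifiable)
  at LRL: (z*(x*b)) (not simplifiable)
  at LRLR: (x*b) (not simplifiable)
  at LRR: (a*(y*x)) (not simplifiable)
  at LRRR: (y*x) (not simplifiable)
Result: no simplifiable subexpression found -> normal form.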